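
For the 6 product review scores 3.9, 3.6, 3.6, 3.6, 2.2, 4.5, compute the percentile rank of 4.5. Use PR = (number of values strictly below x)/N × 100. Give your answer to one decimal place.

83.3

N = 6.
Strictly below 4.5: 5. Equal to 4.5: 1.
PR = 5/6 × 100 = 83.3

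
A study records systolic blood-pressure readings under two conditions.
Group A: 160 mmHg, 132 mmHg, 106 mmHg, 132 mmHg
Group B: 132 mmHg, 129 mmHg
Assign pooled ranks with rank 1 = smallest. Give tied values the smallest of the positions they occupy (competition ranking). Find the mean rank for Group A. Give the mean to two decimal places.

3.25

Sorted (ascending): 106, 129, 132, 132, 132, 160
The 3 values of 132 occupy positions 3–5 → each gets rank 3.
Group A values → pooled ranks: 160→6, 132→3, 106→1, 132→3
Mean rank = (6 + 3 + 1 + 3) / 4 = 3.25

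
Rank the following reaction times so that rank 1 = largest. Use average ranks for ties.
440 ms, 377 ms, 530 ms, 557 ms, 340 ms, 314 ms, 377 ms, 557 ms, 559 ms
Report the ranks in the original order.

5, 6.5, 4, 2.5, 8, 9, 6.5, 2.5, 1

Sorted (descending): 559, 557, 557, 530, 440, 377, 377, 340, 314
The 2 values of 557 occupy positions 2–3 → average rank (2+3)/2 = 2.5.
The 2 values of 377 occupy positions 6–7 → average rank (6+7)/2 = 6.5.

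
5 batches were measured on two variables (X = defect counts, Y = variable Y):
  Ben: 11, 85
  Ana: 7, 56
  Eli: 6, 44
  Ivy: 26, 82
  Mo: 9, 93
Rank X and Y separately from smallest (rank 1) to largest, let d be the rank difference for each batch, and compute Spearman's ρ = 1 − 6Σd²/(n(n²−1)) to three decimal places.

0.600

Ranks of variable 1: 4, 2, 1, 5, 3
Ranks of variable 2: 4, 2, 1, 3, 5
d = r₁ − r₂: 0, 0, 0, 2, -2
d²: 0, 0, 0, 4, 4; Σd² = 8
ρ = 1 − 6·8/(5·24) = 1 − 48/120 = 0.600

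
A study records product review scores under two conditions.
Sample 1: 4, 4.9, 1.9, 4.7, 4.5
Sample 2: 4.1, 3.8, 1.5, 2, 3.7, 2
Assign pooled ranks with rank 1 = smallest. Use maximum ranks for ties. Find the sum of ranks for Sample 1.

Sorted (ascending): 1.5, 1.9, 2, 2, 3.7, 3.8, 4, 4.1, 4.5, 4.7, 4.9
The 2 values of 2 occupy positions 3–4 → each gets rank 4.
Sample 1 values → pooled ranks: 4→7, 4.9→11, 1.9→2, 4.7→10, 4.5→9
Rank sum = 7 + 11 + 2 + 10 + 9 = 39

39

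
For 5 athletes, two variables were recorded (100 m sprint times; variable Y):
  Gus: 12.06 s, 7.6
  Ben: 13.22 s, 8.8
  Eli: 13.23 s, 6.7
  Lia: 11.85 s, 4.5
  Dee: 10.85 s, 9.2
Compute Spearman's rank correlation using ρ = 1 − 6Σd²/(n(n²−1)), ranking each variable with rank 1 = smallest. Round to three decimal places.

Ranks of variable 1: 3, 4, 5, 2, 1
Ranks of variable 2: 3, 4, 2, 1, 5
d = r₁ − r₂: 0, 0, 3, 1, -4
d²: 0, 0, 9, 1, 16; Σd² = 26
ρ = 1 − 6·26/(5·24) = 1 − 156/120 = -0.300

-0.300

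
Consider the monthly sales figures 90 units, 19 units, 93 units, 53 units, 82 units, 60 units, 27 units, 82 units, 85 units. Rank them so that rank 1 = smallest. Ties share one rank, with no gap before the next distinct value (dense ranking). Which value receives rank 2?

Sorted (ascending): 19, 27, 53, 60, 82, 82, 85, 90, 93
The 2 values of 82 share dense rank 5.
Remaining distinct values take the next consecutive integers.
Rank 2 → value 27.

27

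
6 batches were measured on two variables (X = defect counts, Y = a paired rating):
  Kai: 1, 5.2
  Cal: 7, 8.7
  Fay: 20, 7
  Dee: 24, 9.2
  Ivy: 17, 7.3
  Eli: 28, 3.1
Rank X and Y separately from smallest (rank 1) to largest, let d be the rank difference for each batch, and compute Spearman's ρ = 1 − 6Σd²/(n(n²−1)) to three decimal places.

Ranks of variable 1: 1, 2, 4, 5, 3, 6
Ranks of variable 2: 2, 5, 3, 6, 4, 1
d = r₁ − r₂: -1, -3, 1, -1, -1, 5
d²: 1, 9, 1, 1, 1, 25; Σd² = 38
ρ = 1 − 6·38/(6·35) = 1 − 228/210 = -0.086

-0.086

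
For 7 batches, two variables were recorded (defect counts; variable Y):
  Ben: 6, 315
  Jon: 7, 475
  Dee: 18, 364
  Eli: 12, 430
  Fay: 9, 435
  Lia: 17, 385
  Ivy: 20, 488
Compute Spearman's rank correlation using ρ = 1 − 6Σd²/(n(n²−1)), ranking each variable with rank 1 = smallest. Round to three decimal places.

Ranks of variable 1: 1, 2, 6, 4, 3, 5, 7
Ranks of variable 2: 1, 6, 2, 4, 5, 3, 7
d = r₁ − r₂: 0, -4, 4, 0, -2, 2, 0
d²: 0, 16, 16, 0, 4, 4, 0; Σd² = 40
ρ = 1 − 6·40/(7·48) = 1 − 240/336 = 0.286

0.286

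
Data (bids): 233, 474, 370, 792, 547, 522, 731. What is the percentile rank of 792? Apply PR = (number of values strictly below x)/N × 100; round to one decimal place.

N = 7.
Strictly below 792: 6. Equal to 792: 1.
PR = 6/7 × 100 = 85.7

85.7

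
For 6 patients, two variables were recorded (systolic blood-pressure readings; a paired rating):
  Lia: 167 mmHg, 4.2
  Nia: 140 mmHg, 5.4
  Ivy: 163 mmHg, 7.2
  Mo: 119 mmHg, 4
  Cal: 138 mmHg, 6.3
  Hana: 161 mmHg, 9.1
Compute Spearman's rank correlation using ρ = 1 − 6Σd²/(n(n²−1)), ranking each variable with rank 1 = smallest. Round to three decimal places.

Ranks of variable 1: 6, 3, 5, 1, 2, 4
Ranks of variable 2: 2, 3, 5, 1, 4, 6
d = r₁ − r₂: 4, 0, 0, 0, -2, -2
d²: 16, 0, 0, 0, 4, 4; Σd² = 24
ρ = 1 − 6·24/(6·35) = 1 − 144/210 = 0.314

0.314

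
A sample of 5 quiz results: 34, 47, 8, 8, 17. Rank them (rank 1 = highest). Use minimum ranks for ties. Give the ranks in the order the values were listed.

2, 1, 4, 4, 3

Sorted (descending): 47, 34, 17, 8, 8
The 2 values of 8 occupy positions 4–5 → each gets rank 4.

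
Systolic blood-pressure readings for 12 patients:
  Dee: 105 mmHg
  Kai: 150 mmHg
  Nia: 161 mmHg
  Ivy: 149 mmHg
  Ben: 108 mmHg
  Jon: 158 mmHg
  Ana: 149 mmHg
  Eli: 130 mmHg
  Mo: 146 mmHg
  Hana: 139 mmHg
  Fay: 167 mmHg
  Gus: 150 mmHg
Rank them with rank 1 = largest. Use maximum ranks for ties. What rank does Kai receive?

5

Sorted (descending): 167, 161, 158, 150, 150, 149, 149, 146, 139, 130, 108, 105
The 2 values of 150 occupy positions 4–5 → each gets rank 5.
The 2 values of 149 occupy positions 6–7 → each gets rank 7.
Kai has value 150 mmHg → rank 5.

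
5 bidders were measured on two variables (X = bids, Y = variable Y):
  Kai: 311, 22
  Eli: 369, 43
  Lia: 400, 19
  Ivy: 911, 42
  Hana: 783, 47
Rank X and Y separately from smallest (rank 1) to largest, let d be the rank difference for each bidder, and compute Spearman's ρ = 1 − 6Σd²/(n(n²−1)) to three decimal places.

0.300

Ranks of variable 1: 1, 2, 3, 5, 4
Ranks of variable 2: 2, 4, 1, 3, 5
d = r₁ − r₂: -1, -2, 2, 2, -1
d²: 1, 4, 4, 4, 1; Σd² = 14
ρ = 1 − 6·14/(5·24) = 1 − 84/120 = 0.300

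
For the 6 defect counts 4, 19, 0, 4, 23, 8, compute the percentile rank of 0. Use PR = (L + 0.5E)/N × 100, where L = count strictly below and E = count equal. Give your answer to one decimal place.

N = 6.
Strictly below 0: 0. Equal to 0: 1.
PR = (0 + 0.5·1)/6 × 100 = 8.3

8.3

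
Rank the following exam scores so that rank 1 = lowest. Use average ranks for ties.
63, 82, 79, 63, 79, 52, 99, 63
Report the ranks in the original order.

3, 7, 5.5, 3, 5.5, 1, 8, 3

Sorted (ascending): 52, 63, 63, 63, 79, 79, 82, 99
The 3 values of 63 occupy positions 2–4 → average rank 3.
The 2 values of 79 occupy positions 5–6 → average rank (5+6)/2 = 5.5.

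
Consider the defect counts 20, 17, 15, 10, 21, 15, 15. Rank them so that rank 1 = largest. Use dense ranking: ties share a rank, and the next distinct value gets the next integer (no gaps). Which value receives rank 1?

Sorted (descending): 21, 20, 17, 15, 15, 15, 10
The 3 values of 15 share dense rank 4.
Remaining distinct values take the next consecutive integers.
Rank 1 → value 21.

21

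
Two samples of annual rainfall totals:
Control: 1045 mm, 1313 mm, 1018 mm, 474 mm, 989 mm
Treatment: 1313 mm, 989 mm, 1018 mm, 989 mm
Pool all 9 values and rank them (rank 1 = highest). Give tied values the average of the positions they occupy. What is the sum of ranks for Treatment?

Sorted (descending): 1313, 1313, 1045, 1018, 1018, 989, 989, 989, 474
The 2 values of 1313 occupy positions 1–2 → average rank (1+2)/2 = 1.5.
The 2 values of 1018 occupy positions 4–5 → average rank (4+5)/2 = 4.5.
The 3 values of 989 occupy positions 6–8 → average rank 7.
Treatment values → pooled ranks: 1313→1.5, 989→7, 1018→4.5, 989→7
Rank sum = 1.5 + 7 + 4.5 + 7 = 20

20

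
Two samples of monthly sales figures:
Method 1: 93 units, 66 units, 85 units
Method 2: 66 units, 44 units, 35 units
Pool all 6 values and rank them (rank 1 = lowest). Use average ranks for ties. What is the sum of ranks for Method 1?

Sorted (ascending): 35, 44, 66, 66, 85, 93
The 2 values of 66 occupy positions 3–4 → average rank (3+4)/2 = 3.5.
Method 1 values → pooled ranks: 93→6, 66→3.5, 85→5
Rank sum = 6 + 3.5 + 5 = 14.5

14.5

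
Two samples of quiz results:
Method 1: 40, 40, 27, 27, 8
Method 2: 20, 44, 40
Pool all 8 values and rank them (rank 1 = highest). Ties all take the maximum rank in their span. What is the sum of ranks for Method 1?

Sorted (descending): 44, 40, 40, 40, 27, 27, 20, 8
The 3 values of 40 occupy positions 2–4 → each gets rank 4.
The 2 values of 27 occupy positions 5–6 → each gets rank 6.
Method 1 values → pooled ranks: 40→4, 40→4, 27→6, 27→6, 8→8
Rank sum = 4 + 4 + 6 + 6 + 8 = 28

28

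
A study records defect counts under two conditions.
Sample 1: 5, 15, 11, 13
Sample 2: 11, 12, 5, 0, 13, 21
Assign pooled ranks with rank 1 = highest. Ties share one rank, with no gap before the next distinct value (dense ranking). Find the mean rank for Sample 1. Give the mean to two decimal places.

4.00

Sorted (descending): 21, 15, 13, 13, 12, 11, 11, 5, 5, 0
The 2 values of 13 share dense rank 3.
The 2 values of 11 share dense rank 5.
The 2 values of 5 share dense rank 6.
Remaining distinct values take the next consecutive integers.
Sample 1 values → pooled ranks: 5→6, 15→2, 11→5, 13→3
Mean rank = (6 + 2 + 5 + 3) / 4 = 4.00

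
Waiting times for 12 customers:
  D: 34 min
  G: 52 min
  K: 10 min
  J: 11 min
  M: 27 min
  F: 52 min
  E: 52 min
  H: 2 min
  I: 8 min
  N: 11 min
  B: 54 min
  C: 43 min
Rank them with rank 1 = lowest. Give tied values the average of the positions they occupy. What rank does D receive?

Sorted (ascending): 2, 8, 10, 11, 11, 27, 34, 43, 52, 52, 52, 54
The 2 values of 11 occupy positions 4–5 → average rank (4+5)/2 = 4.5.
The 3 values of 52 occupy positions 9–11 → average rank 10.
D has value 34 min → rank 7.

7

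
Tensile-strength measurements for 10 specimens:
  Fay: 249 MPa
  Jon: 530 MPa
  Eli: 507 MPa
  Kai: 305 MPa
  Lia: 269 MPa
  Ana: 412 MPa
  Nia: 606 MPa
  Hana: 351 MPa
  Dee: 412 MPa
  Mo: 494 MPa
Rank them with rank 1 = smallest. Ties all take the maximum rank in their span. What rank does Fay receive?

Sorted (ascending): 249, 269, 305, 351, 412, 412, 494, 507, 530, 606
The 2 values of 412 occupy positions 5–6 → each gets rank 6.
Fay has value 249 MPa → rank 1.

1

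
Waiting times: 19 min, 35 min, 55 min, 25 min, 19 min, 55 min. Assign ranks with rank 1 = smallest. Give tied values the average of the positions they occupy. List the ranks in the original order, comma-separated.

Sorted (ascending): 19, 19, 25, 35, 55, 55
The 2 values of 19 occupy positions 1–2 → average rank (1+2)/2 = 1.5.
The 2 values of 55 occupy positions 5–6 → average rank (5+6)/2 = 5.5.

1.5, 4, 5.5, 3, 1.5, 5.5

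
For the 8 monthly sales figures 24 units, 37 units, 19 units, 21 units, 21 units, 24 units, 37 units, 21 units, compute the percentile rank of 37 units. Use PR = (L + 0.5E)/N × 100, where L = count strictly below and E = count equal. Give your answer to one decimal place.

87.5

N = 8.
Strictly below 37: 6. Equal to 37: 2.
PR = (6 + 0.5·2)/8 × 100 = 87.5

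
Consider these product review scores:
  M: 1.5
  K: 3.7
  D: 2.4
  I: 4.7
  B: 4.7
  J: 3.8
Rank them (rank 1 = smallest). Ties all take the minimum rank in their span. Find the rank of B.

5

Sorted (ascending): 1.5, 2.4, 3.7, 3.8, 4.7, 4.7
The 2 values of 4.7 occupy positions 5–6 → each gets rank 5.
B has value 4.7 → rank 5.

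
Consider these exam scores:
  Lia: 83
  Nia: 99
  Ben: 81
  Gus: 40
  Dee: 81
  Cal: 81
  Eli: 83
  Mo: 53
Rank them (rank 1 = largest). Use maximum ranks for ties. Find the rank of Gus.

Sorted (descending): 99, 83, 83, 81, 81, 81, 53, 40
The 2 values of 83 occupy positions 2–3 → each gets rank 3.
The 3 values of 81 occupy positions 4–6 → each gets rank 6.
Gus has value 40 → rank 8.

8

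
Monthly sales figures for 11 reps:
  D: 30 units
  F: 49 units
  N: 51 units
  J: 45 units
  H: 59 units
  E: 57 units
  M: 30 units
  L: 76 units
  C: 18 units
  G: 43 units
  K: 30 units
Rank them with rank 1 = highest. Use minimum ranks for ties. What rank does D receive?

Sorted (descending): 76, 59, 57, 51, 49, 45, 43, 30, 30, 30, 18
The 3 values of 30 occupy positions 8–10 → each gets rank 8.
D has value 30 units → rank 8.

8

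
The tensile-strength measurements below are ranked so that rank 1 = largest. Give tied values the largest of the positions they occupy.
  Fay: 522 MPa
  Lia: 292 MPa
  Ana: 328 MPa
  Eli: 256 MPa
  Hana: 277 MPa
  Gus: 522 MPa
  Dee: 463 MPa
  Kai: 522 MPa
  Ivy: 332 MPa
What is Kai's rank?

Sorted (descending): 522, 522, 522, 463, 332, 328, 292, 277, 256
The 3 values of 522 occupy positions 1–3 → each gets rank 3.
Kai has value 522 MPa → rank 3.

3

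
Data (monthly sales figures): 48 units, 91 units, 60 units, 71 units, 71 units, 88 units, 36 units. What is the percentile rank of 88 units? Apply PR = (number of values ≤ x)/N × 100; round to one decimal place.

85.7

N = 7.
Strictly below 88: 5. Equal to 88: 1.
PR = 6/7 × 100 = 85.7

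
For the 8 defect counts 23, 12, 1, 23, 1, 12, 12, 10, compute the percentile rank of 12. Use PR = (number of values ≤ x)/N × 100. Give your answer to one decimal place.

75.0

N = 8.
Strictly below 12: 3. Equal to 12: 3.
PR = 6/8 × 100 = 75.0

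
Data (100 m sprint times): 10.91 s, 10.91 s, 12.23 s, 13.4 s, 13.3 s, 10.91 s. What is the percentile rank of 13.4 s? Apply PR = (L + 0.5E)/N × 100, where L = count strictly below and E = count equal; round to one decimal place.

N = 6.
Strictly below 13.4: 5. Equal to 13.4: 1.
PR = (5 + 0.5·1)/6 × 100 = 91.7

91.7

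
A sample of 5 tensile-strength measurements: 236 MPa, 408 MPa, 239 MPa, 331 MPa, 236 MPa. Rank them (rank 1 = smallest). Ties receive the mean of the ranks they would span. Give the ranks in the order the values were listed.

1.5, 5, 3, 4, 1.5

Sorted (ascending): 236, 236, 239, 331, 408
The 2 values of 236 occupy positions 1–2 → average rank (1+2)/2 = 1.5.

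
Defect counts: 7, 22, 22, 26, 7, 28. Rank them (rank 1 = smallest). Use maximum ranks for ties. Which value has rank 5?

26

Sorted (ascending): 7, 7, 22, 22, 26, 28
The 2 values of 7 occupy positions 1–2 → each gets rank 2.
The 2 values of 22 occupy positions 3–4 → each gets rank 4.
Rank 5 → value 26.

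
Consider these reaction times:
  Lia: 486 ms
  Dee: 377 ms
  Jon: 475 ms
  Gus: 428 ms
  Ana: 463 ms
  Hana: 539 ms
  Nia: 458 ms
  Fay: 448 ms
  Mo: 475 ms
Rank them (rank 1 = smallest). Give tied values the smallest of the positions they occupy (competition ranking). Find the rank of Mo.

Sorted (ascending): 377, 428, 448, 458, 463, 475, 475, 486, 539
The 2 values of 475 occupy positions 6–7 → each gets rank 6.
Mo has value 475 ms → rank 6.

6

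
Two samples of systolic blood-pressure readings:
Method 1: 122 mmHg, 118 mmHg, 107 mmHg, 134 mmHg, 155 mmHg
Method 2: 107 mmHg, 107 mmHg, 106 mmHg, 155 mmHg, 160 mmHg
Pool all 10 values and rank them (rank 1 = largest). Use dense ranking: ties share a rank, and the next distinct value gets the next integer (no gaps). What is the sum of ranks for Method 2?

Sorted (descending): 160, 155, 155, 134, 122, 118, 107, 107, 107, 106
The 2 values of 155 share dense rank 2.
The 3 values of 107 share dense rank 6.
Remaining distinct values take the next consecutive integers.
Method 2 values → pooled ranks: 107→6, 107→6, 106→7, 155→2, 160→1
Rank sum = 6 + 6 + 7 + 2 + 1 = 22

22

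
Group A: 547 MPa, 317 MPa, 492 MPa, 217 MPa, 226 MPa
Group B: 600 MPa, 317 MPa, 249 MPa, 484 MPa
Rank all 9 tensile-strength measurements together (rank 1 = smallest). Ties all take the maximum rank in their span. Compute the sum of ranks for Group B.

Sorted (ascending): 217, 226, 249, 317, 317, 484, 492, 547, 600
The 2 values of 317 occupy positions 4–5 → each gets rank 5.
Group B values → pooled ranks: 600→9, 317→5, 249→3, 484→6
Rank sum = 9 + 5 + 3 + 6 = 23

23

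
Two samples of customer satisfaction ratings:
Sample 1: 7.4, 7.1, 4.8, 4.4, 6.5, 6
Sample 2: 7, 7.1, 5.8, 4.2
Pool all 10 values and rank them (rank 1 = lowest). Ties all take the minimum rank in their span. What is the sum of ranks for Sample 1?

Sorted (ascending): 4.2, 4.4, 4.8, 5.8, 6, 6.5, 7, 7.1, 7.1, 7.4
The 2 values of 7.1 occupy positions 8–9 → each gets rank 8.
Sample 1 values → pooled ranks: 7.4→10, 7.1→8, 4.8→3, 4.4→2, 6.5→6, 6→5
Rank sum = 10 + 8 + 3 + 2 + 6 + 5 = 34

34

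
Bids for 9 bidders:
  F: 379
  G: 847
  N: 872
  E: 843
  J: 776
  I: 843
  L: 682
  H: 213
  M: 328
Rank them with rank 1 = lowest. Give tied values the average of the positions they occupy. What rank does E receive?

6.5

Sorted (ascending): 213, 328, 379, 682, 776, 843, 843, 847, 872
The 2 values of 843 occupy positions 6–7 → average rank (6+7)/2 = 6.5.
E has value 843 → rank 6.5.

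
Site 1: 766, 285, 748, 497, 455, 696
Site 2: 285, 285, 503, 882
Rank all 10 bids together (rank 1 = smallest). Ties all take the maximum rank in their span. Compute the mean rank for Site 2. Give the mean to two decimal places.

Sorted (ascending): 285, 285, 285, 455, 497, 503, 696, 748, 766, 882
The 3 values of 285 occupy positions 1–3 → each gets rank 3.
Site 2 values → pooled ranks: 285→3, 285→3, 503→6, 882→10
Mean rank = (3 + 3 + 6 + 10) / 4 = 5.50

5.50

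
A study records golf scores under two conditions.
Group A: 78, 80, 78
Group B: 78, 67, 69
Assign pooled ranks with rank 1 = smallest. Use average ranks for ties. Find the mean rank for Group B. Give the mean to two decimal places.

Sorted (ascending): 67, 69, 78, 78, 78, 80
The 3 values of 78 occupy positions 3–5 → average rank 4.
Group B values → pooled ranks: 78→4, 67→1, 69→2
Mean rank = (4 + 1 + 2) / 3 = 2.33

2.33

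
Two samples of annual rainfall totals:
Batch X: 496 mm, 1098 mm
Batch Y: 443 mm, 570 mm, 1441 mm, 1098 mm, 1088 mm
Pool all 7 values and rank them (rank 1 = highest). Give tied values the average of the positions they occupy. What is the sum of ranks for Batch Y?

Sorted (descending): 1441, 1098, 1098, 1088, 570, 496, 443
The 2 values of 1098 occupy positions 2–3 → average rank (2+3)/2 = 2.5.
Batch Y values → pooled ranks: 443→7, 570→5, 1441→1, 1098→2.5, 1088→4
Rank sum = 7 + 5 + 1 + 2.5 + 4 = 19.5

19.5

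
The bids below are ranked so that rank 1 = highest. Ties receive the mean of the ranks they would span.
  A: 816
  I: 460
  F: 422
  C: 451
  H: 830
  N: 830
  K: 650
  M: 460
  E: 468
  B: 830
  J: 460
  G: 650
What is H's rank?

Sorted (descending): 830, 830, 830, 816, 650, 650, 468, 460, 460, 460, 451, 422
The 3 values of 830 occupy positions 1–3 → average rank 2.
The 2 values of 650 occupy positions 5–6 → average rank (5+6)/2 = 5.5.
The 3 values of 460 occupy positions 8–10 → average rank 9.
H has value 830 → rank 2.

2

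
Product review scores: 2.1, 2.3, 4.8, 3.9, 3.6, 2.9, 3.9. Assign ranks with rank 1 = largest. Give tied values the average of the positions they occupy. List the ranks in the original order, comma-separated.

Sorted (descending): 4.8, 3.9, 3.9, 3.6, 2.9, 2.3, 2.1
The 2 values of 3.9 occupy positions 2–3 → average rank (2+3)/2 = 2.5.

7, 6, 1, 2.5, 4, 5, 2.5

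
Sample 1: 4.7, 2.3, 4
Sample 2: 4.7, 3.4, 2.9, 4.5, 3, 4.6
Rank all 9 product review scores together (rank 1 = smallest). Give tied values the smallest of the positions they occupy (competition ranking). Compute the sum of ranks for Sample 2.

30

Sorted (ascending): 2.3, 2.9, 3, 3.4, 4, 4.5, 4.6, 4.7, 4.7
The 2 values of 4.7 occupy positions 8–9 → each gets rank 8.
Sample 2 values → pooled ranks: 4.7→8, 3.4→4, 2.9→2, 4.5→6, 3→3, 4.6→7
Rank sum = 8 + 4 + 2 + 6 + 3 + 7 = 30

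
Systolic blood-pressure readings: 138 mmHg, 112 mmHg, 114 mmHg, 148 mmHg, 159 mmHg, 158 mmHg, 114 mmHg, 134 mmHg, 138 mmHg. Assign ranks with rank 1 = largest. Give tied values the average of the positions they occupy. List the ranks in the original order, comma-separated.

Sorted (descending): 159, 158, 148, 138, 138, 134, 114, 114, 112
The 2 values of 138 occupy positions 4–5 → average rank (4+5)/2 = 4.5.
The 2 values of 114 occupy positions 7–8 → average rank (7+8)/2 = 7.5.

4.5, 9, 7.5, 3, 1, 2, 7.5, 6, 4.5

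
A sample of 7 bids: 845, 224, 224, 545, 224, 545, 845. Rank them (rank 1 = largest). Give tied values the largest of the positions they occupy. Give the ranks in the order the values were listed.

2, 7, 7, 4, 7, 4, 2

Sorted (descending): 845, 845, 545, 545, 224, 224, 224
The 2 values of 845 occupy positions 1–2 → each gets rank 2.
The 2 values of 545 occupy positions 3–4 → each gets rank 4.
The 3 values of 224 occupy positions 5–7 → each gets rank 7.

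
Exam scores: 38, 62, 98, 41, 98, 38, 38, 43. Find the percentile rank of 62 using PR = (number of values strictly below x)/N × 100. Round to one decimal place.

62.5

N = 8.
Strictly below 62: 5. Equal to 62: 1.
PR = 5/8 × 100 = 62.5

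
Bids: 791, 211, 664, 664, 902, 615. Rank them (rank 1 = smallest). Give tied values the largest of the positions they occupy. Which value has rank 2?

Sorted (ascending): 211, 615, 664, 664, 791, 902
The 2 values of 664 occupy positions 3–4 → each gets rank 4.
Rank 2 → value 615.

615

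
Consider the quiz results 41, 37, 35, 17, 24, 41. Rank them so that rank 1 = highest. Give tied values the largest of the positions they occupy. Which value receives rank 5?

24

Sorted (descending): 41, 41, 37, 35, 24, 17
The 2 values of 41 occupy positions 1–2 → each gets rank 2.
Rank 5 → value 24.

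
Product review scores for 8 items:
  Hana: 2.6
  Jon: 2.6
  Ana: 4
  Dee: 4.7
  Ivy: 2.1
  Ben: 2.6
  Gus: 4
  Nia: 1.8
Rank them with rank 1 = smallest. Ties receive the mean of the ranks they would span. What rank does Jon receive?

Sorted (ascending): 1.8, 2.1, 2.6, 2.6, 2.6, 4, 4, 4.7
The 3 values of 2.6 occupy positions 3–5 → average rank 4.
The 2 values of 4 occupy positions 6–7 → average rank (6+7)/2 = 6.5.
Jon has value 2.6 → rank 4.

4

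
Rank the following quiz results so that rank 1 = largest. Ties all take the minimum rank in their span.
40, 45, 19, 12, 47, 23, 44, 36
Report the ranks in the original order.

4, 2, 7, 8, 1, 6, 3, 5

Sorted (descending): 47, 45, 44, 40, 36, 23, 19, 12
No ties — each value takes its position as its rank.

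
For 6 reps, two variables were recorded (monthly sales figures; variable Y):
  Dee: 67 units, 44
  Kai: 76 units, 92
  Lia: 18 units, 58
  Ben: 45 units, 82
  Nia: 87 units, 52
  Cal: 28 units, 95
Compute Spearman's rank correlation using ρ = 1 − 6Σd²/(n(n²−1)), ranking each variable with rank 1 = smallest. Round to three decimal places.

-0.314

Ranks of variable 1: 4, 5, 1, 3, 6, 2
Ranks of variable 2: 1, 5, 3, 4, 2, 6
d = r₁ − r₂: 3, 0, -2, -1, 4, -4
d²: 9, 0, 4, 1, 16, 16; Σd² = 46
ρ = 1 − 6·46/(6·35) = 1 − 276/210 = -0.314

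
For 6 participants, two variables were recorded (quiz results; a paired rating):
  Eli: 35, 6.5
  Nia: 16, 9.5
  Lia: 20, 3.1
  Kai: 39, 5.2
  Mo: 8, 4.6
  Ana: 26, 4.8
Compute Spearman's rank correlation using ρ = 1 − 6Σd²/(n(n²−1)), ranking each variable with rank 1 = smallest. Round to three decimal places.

Ranks of variable 1: 5, 2, 3, 6, 1, 4
Ranks of variable 2: 5, 6, 1, 4, 2, 3
d = r₁ − r₂: 0, -4, 2, 2, -1, 1
d²: 0, 16, 4, 4, 1, 1; Σd² = 26
ρ = 1 − 6·26/(6·35) = 1 − 156/210 = 0.257

0.257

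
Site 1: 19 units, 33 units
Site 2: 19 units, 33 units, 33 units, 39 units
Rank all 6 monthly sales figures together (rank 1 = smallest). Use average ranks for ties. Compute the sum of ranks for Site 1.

Sorted (ascending): 19, 19, 33, 33, 33, 39
The 2 values of 19 occupy positions 1–2 → average rank (1+2)/2 = 1.5.
The 3 values of 33 occupy positions 3–5 → average rank 4.
Site 1 values → pooled ranks: 19→1.5, 33→4
Rank sum = 1.5 + 4 = 5.5

5.5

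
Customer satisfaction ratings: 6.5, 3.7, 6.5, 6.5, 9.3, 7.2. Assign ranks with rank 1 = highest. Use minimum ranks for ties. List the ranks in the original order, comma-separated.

3, 6, 3, 3, 1, 2

Sorted (descending): 9.3, 7.2, 6.5, 6.5, 6.5, 3.7
The 3 values of 6.5 occupy positions 3–5 → each gets rank 3.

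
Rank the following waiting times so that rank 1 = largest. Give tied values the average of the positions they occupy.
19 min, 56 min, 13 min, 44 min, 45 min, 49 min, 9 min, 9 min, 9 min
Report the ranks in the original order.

Sorted (descending): 56, 49, 45, 44, 19, 13, 9, 9, 9
The 3 values of 9 occupy positions 7–9 → average rank 8.

5, 1, 6, 4, 3, 2, 8, 8, 8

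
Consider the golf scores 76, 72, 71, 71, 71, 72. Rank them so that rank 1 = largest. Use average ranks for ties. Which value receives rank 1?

Sorted (descending): 76, 72, 72, 71, 71, 71
The 2 values of 72 occupy positions 2–3 → average rank (2+3)/2 = 2.5.
The 3 values of 71 occupy positions 4–6 → average rank 5.
Rank 1 → value 76.

76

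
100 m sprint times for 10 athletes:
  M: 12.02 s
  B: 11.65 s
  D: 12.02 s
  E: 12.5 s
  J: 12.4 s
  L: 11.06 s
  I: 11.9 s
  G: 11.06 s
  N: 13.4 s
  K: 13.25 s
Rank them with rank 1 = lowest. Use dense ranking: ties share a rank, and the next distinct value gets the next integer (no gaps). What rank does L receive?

1

Sorted (ascending): 11.06, 11.06, 11.65, 11.9, 12.02, 12.02, 12.4, 12.5, 13.25, 13.4
The 2 values of 11.06 share dense rank 1.
The 2 values of 12.02 share dense rank 4.
Remaining distinct values take the next consecutive integers.
L has value 11.06 s → rank 1.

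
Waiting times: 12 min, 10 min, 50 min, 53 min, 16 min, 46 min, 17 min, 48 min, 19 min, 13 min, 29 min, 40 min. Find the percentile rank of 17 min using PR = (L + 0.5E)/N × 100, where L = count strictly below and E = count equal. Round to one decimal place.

37.5

N = 12.
Strictly below 17: 4. Equal to 17: 1.
PR = (4 + 0.5·1)/12 × 100 = 37.5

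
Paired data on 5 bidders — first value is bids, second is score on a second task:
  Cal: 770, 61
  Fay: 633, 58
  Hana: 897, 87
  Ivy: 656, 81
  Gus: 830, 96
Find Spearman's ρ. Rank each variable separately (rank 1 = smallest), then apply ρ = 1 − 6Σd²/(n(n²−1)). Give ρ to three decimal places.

0.800

Ranks of variable 1: 3, 1, 5, 2, 4
Ranks of variable 2: 2, 1, 4, 3, 5
d = r₁ − r₂: 1, 0, 1, -1, -1
d²: 1, 0, 1, 1, 1; Σd² = 4
ρ = 1 − 6·4/(5·24) = 1 − 24/120 = 0.800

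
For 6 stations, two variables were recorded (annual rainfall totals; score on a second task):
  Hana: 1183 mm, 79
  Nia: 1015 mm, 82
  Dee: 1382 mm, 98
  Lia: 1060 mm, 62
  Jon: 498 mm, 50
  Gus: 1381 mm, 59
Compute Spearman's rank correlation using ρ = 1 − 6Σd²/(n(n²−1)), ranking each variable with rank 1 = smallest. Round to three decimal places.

0.486

Ranks of variable 1: 4, 2, 6, 3, 1, 5
Ranks of variable 2: 4, 5, 6, 3, 1, 2
d = r₁ − r₂: 0, -3, 0, 0, 0, 3
d²: 0, 9, 0, 0, 0, 9; Σd² = 18
ρ = 1 − 6·18/(6·35) = 1 − 108/210 = 0.486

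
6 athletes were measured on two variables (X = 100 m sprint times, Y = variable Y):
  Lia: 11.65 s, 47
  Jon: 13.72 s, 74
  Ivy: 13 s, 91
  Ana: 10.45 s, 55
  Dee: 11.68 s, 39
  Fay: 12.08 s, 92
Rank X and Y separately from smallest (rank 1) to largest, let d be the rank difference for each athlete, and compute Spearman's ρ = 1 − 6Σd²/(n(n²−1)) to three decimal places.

0.543

Ranks of variable 1: 2, 6, 5, 1, 3, 4
Ranks of variable 2: 2, 4, 5, 3, 1, 6
d = r₁ − r₂: 0, 2, 0, -2, 2, -2
d²: 0, 4, 0, 4, 4, 4; Σd² = 16
ρ = 1 − 6·16/(6·35) = 1 − 96/210 = 0.543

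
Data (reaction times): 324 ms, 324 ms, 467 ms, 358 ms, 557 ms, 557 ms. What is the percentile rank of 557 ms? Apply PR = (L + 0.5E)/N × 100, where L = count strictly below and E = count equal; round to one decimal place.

N = 6.
Strictly below 557: 4. Equal to 557: 2.
PR = (4 + 0.5·2)/6 × 100 = 83.3

83.3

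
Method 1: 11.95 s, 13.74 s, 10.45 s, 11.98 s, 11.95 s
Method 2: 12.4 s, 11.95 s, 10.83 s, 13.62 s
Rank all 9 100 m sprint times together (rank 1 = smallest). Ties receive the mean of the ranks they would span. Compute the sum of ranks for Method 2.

21

Sorted (ascending): 10.45, 10.83, 11.95, 11.95, 11.95, 11.98, 12.4, 13.62, 13.74
The 3 values of 11.95 occupy positions 3–5 → average rank 4.
Method 2 values → pooled ranks: 12.4→7, 11.95→4, 10.83→2, 13.62→8
Rank sum = 7 + 4 + 2 + 8 = 21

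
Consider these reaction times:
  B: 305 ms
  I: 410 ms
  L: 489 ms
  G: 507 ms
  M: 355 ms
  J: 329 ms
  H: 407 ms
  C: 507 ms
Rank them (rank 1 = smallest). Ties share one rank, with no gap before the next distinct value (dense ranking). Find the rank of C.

7

Sorted (ascending): 305, 329, 355, 407, 410, 489, 507, 507
The 2 values of 507 share dense rank 7.
Remaining distinct values take the next consecutive integers.
C has value 507 ms → rank 7.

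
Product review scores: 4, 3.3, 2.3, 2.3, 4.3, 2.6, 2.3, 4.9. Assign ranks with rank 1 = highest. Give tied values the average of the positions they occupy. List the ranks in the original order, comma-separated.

Sorted (descending): 4.9, 4.3, 4, 3.3, 2.6, 2.3, 2.3, 2.3
The 3 values of 2.3 occupy positions 6–8 → average rank 7.

3, 4, 7, 7, 2, 5, 7, 1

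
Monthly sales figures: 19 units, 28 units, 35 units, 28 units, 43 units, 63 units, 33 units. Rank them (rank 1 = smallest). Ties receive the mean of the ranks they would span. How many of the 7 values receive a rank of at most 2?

Sorted (ascending): 19, 28, 28, 33, 35, 43, 63
The 2 values of 28 occupy positions 2–3 → average rank (2+3)/2 = 2.5.
Ranks ≤ 2: {1} → 1 value.

1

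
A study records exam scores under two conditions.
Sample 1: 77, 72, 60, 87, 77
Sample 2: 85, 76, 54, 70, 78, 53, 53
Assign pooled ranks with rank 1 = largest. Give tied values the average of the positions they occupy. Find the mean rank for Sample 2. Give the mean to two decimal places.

7.43

Sorted (descending): 87, 85, 78, 77, 77, 76, 72, 70, 60, 54, 53, 53
The 2 values of 77 occupy positions 4–5 → average rank (4+5)/2 = 4.5.
The 2 values of 53 occupy positions 11–12 → average rank (11+12)/2 = 11.5.
Sample 2 values → pooled ranks: 85→2, 76→6, 54→10, 70→8, 78→3, 53→11.5, 53→11.5
Mean rank = (2 + 6 + 10 + 8 + 3 + 11.5 + 11.5) / 7 = 7.43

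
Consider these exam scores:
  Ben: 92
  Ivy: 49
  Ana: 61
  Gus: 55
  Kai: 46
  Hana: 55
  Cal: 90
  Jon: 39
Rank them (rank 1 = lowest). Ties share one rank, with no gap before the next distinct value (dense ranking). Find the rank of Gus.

4

Sorted (ascending): 39, 46, 49, 55, 55, 61, 90, 92
The 2 values of 55 share dense rank 4.
Remaining distinct values take the next consecutive integers.
Gus has value 55 → rank 4.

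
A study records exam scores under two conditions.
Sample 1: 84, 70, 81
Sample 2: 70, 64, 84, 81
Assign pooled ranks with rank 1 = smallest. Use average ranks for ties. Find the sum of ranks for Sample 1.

Sorted (ascending): 64, 70, 70, 81, 81, 84, 84
The 2 values of 70 occupy positions 2–3 → average rank (2+3)/2 = 2.5.
The 2 values of 81 occupy positions 4–5 → average rank (4+5)/2 = 4.5.
The 2 values of 84 occupy positions 6–7 → average rank (6+7)/2 = 6.5.
Sample 1 values → pooled ranks: 84→6.5, 70→2.5, 81→4.5
Rank sum = 6.5 + 2.5 + 4.5 = 13.5

13.5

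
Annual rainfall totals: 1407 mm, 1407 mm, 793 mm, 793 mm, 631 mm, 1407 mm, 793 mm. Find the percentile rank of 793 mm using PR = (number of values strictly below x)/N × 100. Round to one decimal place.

N = 7.
Strictly below 793: 1. Equal to 793: 3.
PR = 1/7 × 100 = 14.3

14.3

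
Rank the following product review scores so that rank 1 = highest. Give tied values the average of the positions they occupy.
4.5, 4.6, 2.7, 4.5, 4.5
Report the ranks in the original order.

Sorted (descending): 4.6, 4.5, 4.5, 4.5, 2.7
The 3 values of 4.5 occupy positions 2–4 → average rank 3.

3, 1, 5, 3, 3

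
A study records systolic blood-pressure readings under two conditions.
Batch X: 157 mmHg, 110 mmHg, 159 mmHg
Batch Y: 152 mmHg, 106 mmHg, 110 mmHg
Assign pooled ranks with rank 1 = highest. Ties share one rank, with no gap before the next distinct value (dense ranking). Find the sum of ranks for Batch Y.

Sorted (descending): 159, 157, 152, 110, 110, 106
The 2 values of 110 share dense rank 4.
Remaining distinct values take the next consecutive integers.
Batch Y values → pooled ranks: 152→3, 106→5, 110→4
Rank sum = 3 + 5 + 4 = 12

12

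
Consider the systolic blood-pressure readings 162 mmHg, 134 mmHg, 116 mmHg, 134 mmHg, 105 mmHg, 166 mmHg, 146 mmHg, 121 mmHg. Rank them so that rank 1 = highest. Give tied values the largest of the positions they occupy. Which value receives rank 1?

Sorted (descending): 166, 162, 146, 134, 134, 121, 116, 105
The 2 values of 134 occupy positions 4–5 → each gets rank 5.
Rank 1 → value 166.

166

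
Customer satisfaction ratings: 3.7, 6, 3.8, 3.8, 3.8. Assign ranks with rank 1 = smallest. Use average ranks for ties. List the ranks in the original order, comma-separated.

Sorted (ascending): 3.7, 3.8, 3.8, 3.8, 6
The 3 values of 3.8 occupy positions 2–4 → average rank 3.

1, 5, 3, 3, 3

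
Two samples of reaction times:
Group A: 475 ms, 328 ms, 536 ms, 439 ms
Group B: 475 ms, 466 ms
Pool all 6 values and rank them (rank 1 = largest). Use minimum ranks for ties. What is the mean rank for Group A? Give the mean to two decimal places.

3.50

Sorted (descending): 536, 475, 475, 466, 439, 328
The 2 values of 475 occupy positions 2–3 → each gets rank 2.
Group A values → pooled ranks: 475→2, 328→6, 536→1, 439→5
Mean rank = (2 + 6 + 1 + 5) / 4 = 3.50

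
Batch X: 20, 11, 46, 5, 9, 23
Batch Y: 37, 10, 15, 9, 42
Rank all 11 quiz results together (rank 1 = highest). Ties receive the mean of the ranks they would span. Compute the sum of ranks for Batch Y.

Sorted (descending): 46, 42, 37, 23, 20, 15, 11, 10, 9, 9, 5
The 2 values of 9 occupy positions 9–10 → average rank (9+10)/2 = 9.5.
Batch Y values → pooled ranks: 37→3, 10→8, 15→6, 9→9.5, 42→2
Rank sum = 3 + 8 + 6 + 9.5 + 2 = 28.5

28.5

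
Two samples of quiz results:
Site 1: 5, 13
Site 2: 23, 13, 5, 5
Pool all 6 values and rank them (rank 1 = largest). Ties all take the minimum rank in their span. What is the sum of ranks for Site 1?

6

Sorted (descending): 23, 13, 13, 5, 5, 5
The 2 values of 13 occupy positions 2–3 → each gets rank 2.
The 3 values of 5 occupy positions 4–6 → each gets rank 4.
Site 1 values → pooled ranks: 5→4, 13→2
Rank sum = 4 + 2 = 6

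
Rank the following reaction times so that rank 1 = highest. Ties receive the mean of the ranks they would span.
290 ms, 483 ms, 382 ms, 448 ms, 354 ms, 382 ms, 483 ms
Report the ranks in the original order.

Sorted (descending): 483, 483, 448, 382, 382, 354, 290
The 2 values of 483 occupy positions 1–2 → average rank (1+2)/2 = 1.5.
The 2 values of 382 occupy positions 4–5 → average rank (4+5)/2 = 4.5.

7, 1.5, 4.5, 3, 6, 4.5, 1.5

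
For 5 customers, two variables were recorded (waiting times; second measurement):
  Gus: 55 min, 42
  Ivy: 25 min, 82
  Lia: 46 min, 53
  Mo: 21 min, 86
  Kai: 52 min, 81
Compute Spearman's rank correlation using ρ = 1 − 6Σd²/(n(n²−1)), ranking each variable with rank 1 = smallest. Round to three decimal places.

-0.900

Ranks of variable 1: 5, 2, 3, 1, 4
Ranks of variable 2: 1, 4, 2, 5, 3
d = r₁ − r₂: 4, -2, 1, -4, 1
d²: 16, 4, 1, 16, 1; Σd² = 38
ρ = 1 − 6·38/(5·24) = 1 − 228/120 = -0.900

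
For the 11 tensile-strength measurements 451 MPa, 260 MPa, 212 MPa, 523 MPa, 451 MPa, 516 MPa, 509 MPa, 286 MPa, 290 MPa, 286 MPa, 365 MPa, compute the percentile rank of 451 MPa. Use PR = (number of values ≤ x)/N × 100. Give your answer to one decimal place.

N = 11.
Strictly below 451: 6. Equal to 451: 2.
PR = 8/11 × 100 = 72.7

72.7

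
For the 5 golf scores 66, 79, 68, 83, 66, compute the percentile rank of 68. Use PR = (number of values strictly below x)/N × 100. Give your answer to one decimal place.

40.0

N = 5.
Strictly below 68: 2. Equal to 68: 1.
PR = 2/5 × 100 = 40.0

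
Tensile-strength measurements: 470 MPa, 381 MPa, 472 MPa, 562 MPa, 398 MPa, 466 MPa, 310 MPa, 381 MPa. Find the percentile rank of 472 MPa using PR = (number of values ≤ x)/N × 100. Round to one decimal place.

87.5

N = 8.
Strictly below 472: 6. Equal to 472: 1.
PR = 7/8 × 100 = 87.5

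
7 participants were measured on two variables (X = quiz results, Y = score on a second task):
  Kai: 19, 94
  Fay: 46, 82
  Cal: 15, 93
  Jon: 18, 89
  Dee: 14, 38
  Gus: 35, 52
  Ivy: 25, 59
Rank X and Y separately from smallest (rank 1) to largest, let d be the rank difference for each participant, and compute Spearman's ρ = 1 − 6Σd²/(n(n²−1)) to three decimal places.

Ranks of variable 1: 4, 7, 2, 3, 1, 6, 5
Ranks of variable 2: 7, 4, 6, 5, 1, 2, 3
d = r₁ − r₂: -3, 3, -4, -2, 0, 4, 2
d²: 9, 9, 16, 4, 0, 16, 4; Σd² = 58
ρ = 1 − 6·58/(7·48) = 1 − 348/336 = -0.036

-0.036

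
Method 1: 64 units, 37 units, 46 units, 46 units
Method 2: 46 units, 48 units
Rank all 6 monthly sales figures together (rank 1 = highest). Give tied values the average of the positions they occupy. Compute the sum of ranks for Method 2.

6

Sorted (descending): 64, 48, 46, 46, 46, 37
The 3 values of 46 occupy positions 3–5 → average rank 4.
Method 2 values → pooled ranks: 46→4, 48→2
Rank sum = 4 + 2 = 6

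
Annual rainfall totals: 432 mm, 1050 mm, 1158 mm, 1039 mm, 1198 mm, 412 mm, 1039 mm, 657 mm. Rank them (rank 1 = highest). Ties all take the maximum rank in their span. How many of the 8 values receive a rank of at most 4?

3

Sorted (descending): 1198, 1158, 1050, 1039, 1039, 657, 432, 412
The 2 values of 1039 occupy positions 4–5 → each gets rank 5.
Ranks ≤ 4: {1, 2, 3} → 3 values.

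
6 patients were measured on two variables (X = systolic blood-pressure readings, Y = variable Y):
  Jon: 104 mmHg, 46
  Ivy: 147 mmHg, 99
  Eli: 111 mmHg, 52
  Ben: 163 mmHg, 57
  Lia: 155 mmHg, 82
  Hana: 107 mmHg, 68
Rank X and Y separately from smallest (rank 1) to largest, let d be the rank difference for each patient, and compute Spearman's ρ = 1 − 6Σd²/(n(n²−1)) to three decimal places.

Ranks of variable 1: 1, 4, 3, 6, 5, 2
Ranks of variable 2: 1, 6, 2, 3, 5, 4
d = r₁ − r₂: 0, -2, 1, 3, 0, -2
d²: 0, 4, 1, 9, 0, 4; Σd² = 18
ρ = 1 − 6·18/(6·35) = 1 − 108/210 = 0.486

0.486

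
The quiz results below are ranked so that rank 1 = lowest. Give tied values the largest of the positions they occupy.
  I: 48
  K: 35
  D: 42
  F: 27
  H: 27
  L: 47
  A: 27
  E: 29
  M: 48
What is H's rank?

3

Sorted (ascending): 27, 27, 27, 29, 35, 42, 47, 48, 48
The 3 values of 27 occupy positions 1–3 → each gets rank 3.
The 2 values of 48 occupy positions 8–9 → each gets rank 9.
H has value 27 → rank 3.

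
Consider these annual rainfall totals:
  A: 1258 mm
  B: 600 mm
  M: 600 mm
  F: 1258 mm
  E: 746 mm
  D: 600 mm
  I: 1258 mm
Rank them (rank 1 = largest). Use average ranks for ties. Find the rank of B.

Sorted (descending): 1258, 1258, 1258, 746, 600, 600, 600
The 3 values of 1258 occupy positions 1–3 → average rank 2.
The 3 values of 600 occupy positions 5–7 → average rank 6.
B has value 600 mm → rank 6.

6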